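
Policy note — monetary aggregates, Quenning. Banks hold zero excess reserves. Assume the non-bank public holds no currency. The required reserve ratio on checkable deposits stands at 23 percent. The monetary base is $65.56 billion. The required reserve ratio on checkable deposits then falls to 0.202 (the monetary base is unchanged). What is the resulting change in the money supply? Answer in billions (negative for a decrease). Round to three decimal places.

$39.511 billion

Initially m₁ = 1 / (0.23) ≈ 4.347826, so M₁ = 4.347826 × 65.56 ≈ 285.0435 billion.
After the change m₂ = 1 / (0.202) ≈ 4.950495, so M₂ = 4.950495 × 65.56 ≈ 324.5545 billion.
ΔM = M₂ − M₁ = 324.5545 − 285.0435 = 39.511 billion.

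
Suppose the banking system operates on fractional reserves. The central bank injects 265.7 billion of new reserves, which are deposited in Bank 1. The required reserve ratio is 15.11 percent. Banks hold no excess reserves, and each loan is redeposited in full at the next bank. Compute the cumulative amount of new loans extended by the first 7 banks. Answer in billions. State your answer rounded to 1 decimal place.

Bank i lends (1 − rr)^i of the original deposit: Bank 1 lends 265.7·0.8489 ≈ 225.5527, Bank 2 lends 265.7·0.8489² ≈ 191.4717, and so on.
Summing a geometric series: total = 265.7·[0.8489·(1 − 0.8489^7) / (1 − 0.8489)] ≈ 1018.5187 billion.

1018.5 billion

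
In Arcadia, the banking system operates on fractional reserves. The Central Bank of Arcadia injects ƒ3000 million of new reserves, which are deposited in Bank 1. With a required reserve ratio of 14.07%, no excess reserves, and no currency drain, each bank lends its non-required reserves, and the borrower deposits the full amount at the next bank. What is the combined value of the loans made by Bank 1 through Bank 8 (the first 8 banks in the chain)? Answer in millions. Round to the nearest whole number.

Bank i lends (1 − rr)^i of the original deposit: Bank 1 lends 3000·0.8593 = 2577.9000, Bank 2 lends 3000·0.8593² ≈ 2215.1895, and so on.
Summing a geometric series: total = 3000·[0.8593·(1 − 0.8593^8) / (1 − 0.8593)] ≈ 12875.2991 million.

ƒ12875 million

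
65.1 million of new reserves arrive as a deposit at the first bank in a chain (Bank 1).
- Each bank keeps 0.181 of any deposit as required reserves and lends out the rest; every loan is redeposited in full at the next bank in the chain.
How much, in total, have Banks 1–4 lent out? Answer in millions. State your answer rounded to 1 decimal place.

162.0 million

Bank i lends (1 − rr)^i of the original deposit: Bank 1 lends 65.1·0.8190 = 53.3169, Bank 2 lends 65.1·0.8190² ≈ 43.6665, and so on.
Summing a geometric series: total = 65.1·[0.8190·(1 − 0.8190^4) / (1 − 0.8190)] ≈ 162.0362 million.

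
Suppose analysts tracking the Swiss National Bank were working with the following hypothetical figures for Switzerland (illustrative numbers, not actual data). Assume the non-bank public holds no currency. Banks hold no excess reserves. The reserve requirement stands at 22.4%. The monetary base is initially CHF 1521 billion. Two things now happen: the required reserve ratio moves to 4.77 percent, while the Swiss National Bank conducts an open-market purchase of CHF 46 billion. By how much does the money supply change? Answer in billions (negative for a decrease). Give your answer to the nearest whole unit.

Before: m₁ = 1 / (0.224) ≈ 4.46429, MB₁ = 1521, so M₁ = 4.46429 × 1521 ≈ 6790.1851 billion.
After: m₂ = 1 / (0.0477) ≈ 20.96436, MB₂ = 1521 + 46 = 1567, so M₂ = 20.96436 × 1567 ≈ 32851.1521 billion.
ΔM = M₂ − M₁ = 32851.1521 − 6790.1851 = 26060.967 billion.

CHF 26061 billion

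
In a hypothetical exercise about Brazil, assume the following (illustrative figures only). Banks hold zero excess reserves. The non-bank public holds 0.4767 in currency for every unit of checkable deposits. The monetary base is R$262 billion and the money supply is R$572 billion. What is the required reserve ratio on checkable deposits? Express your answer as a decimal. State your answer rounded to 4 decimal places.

Using m = M/MB = 572/262 ≈ 2.183206. Since m = (1 + c)/(c + rr + e), the denominator satisfies c + rr + e = (1 + c)/m = (1 + 0.4767) / 2.183206 ≈ 0.676391.
With c = 0.4767 and e = 0, the required reserve ratio on checkable deposits is 0.676391 − 0.4767 − 0 = 0.199691.

0.1997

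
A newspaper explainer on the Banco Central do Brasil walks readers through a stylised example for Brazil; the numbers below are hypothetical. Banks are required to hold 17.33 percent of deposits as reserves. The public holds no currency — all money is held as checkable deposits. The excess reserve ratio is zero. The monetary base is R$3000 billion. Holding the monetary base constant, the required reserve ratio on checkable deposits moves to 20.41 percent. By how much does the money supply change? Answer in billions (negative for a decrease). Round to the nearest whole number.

-2612 billion

Initially m₁ = 1 / (0.1733) ≈ 5.77034, so M₁ = 5.77034 × 3000 = 17311.02 billion.
After the change m₂ = 1 / (0.2041) ≈ 4.89956, so M₂ = 4.89956 × 3000 = 14698.68 billion.
ΔM = M₂ − M₁ = 14698.68 − 17311.02 = -2612.34 billion.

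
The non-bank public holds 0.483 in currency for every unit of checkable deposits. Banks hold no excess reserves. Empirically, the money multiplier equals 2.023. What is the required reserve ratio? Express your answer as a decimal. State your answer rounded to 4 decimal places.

Using m = 2.023. Since m = (1 + c)/(c + rr + e), the denominator satisfies c + rr + e = (1 + c)/m = (1 + 0.483) / 2.023 ≈ 0.733070.
With c = 0.483 and e = 0, the required reserve ratio is 0.733070 − 0.483 − 0 = 0.25007.

0.2501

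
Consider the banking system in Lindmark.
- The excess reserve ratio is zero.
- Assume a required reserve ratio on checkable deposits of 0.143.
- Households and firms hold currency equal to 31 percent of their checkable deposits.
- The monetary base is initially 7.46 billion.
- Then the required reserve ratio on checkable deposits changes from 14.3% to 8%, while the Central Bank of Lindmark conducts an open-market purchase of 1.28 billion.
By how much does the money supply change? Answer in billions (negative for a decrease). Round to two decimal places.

Before: m₁ = (1 + 0.31) / (0.143 + 0.31) ≈ 2.8918, MB₁ = 7.46, so M₁ = 2.8918 × 7.46 ≈ 21.5728 billion.
After: m₂ = (1 + 0.31) / (0.08 + 0.31) ≈ 3.3590, MB₂ = 7.46 + 1.28 = 8.74, so M₂ = 3.3590 × 8.74 ≈ 29.3577 billion.
ΔM = M₂ − M₁ = 29.3577 − 21.5728 = 7.7849 billion.

7.78 billion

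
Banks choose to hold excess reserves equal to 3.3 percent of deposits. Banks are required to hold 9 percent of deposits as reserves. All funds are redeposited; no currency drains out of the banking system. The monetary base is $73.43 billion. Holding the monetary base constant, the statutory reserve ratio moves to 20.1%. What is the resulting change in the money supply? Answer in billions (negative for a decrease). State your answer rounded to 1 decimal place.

-283.2 billion

Initially m₁ = 1 / (0.09 + 0.033) ≈ 8.1301, so M₁ = 8.1301 × 73.43 ≈ 596.9932 billion.
After the change m₂ = 1 / (0.201 + 0.033) ≈ 4.2735, so M₂ = 4.2735 × 73.43 ≈ 313.8031 billion.
ΔM = M₂ − M₁ = 313.8031 − 596.9932 = -283.1901 billion.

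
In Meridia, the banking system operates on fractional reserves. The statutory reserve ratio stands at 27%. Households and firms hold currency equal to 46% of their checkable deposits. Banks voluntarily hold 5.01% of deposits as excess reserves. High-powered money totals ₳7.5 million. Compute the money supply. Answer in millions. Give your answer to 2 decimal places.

₳14.04 million

The money multiplier is m = (1 + c) / (rr + e + c) = (1 + 0.46) / (0.27 + 0.0501 + 0.46) ≈ 1.8716.
So M = m × MB = 1.8716 × 7.5 = 14.037 million.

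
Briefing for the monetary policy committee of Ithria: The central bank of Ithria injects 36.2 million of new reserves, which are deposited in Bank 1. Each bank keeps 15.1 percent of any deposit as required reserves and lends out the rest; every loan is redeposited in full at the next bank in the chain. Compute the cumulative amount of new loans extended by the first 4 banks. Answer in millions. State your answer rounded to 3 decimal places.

97.788 million

Bank i lends (1 − rr)^i of the original deposit: Bank 1 lends 36.2·0.8490 = 30.7338, Bank 2 lends 36.2·0.8490² ≈ 26.0930, and so on.
Summing a geometric series: total = 36.2·[0.8490·(1 − 0.8490^4) / (1 − 0.8490)] ≈ 97.7876 million.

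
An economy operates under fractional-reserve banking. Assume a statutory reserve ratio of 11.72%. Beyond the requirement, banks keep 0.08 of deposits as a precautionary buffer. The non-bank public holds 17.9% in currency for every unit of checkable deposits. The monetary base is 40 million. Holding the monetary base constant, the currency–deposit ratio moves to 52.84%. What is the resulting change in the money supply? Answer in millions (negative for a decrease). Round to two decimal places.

-41.10 million

Initially m₁ = (1 + 0.179) / (0.1172 + 0.08 + 0.179) ≈ 3.13397, so M₁ = 3.13397 × 40 = 125.3588 million.
After the change m₂ = (1 + 0.5284) / (0.1172 + 0.08 + 0.5284) ≈ 2.10639, so M₂ = 2.10639 × 40 = 84.2556 million.
ΔM = M₂ − M₁ = 84.2556 − 125.3588 = -41.1032 million.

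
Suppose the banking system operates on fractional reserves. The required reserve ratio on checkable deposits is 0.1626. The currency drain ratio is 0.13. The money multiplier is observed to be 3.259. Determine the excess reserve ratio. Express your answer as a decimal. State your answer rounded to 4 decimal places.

Using m = 3.259. Since m = (1 + c)/(c + rr + e), the denominator satisfies c + rr + e = (1 + c)/m = (1 + 0.13) / 3.259 ≈ 0.346732.
With c = 0.13 and rr = 0.1626, the excess reserve ratio is 0.346732 − 0.13 − 0.1626 = 0.054132.

0.0541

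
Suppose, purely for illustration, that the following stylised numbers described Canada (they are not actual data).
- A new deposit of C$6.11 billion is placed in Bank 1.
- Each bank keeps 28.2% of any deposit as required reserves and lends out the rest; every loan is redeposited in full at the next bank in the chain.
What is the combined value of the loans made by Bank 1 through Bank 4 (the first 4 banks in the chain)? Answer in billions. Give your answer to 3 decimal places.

Bank i lends (1 − rr)^i of the original deposit: Bank 1 lends 6.11·0.7180 ≈ 4.3870, Bank 2 lends 6.11·0.7180² ≈ 3.1499, and so on.
Summing a geometric series: total = 6.11·[0.7180·(1 − 0.7180^4) / (1 − 0.7180)] ≈ 11.4222 billion.

C$11.422 billion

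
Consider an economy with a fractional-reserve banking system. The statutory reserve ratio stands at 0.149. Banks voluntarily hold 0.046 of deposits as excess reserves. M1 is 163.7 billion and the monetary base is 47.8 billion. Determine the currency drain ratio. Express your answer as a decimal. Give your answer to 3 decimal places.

0.137

Using m = M/MB = 163.7/47.8 ≈ 3.424686. From m = (1 + c)/(c + rr + e), rearranging gives 1 + c = m·(c + rr + e), so c·(1 − m) = m·(rr + e) − 1.
Hence c = [m·(rr + e) − 1]/(1 − m) = [3.424686 × (0.149 + 0.046) − 1] / (1 − 3.424686) ≈ 0.137002.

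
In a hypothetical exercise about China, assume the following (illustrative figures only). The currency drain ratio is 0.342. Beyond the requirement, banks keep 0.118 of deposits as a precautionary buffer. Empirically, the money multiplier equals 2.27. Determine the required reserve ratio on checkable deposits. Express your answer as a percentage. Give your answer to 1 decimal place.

Using m = 2.27. Since m = (1 + c)/(c + rr + e), the denominator satisfies c + rr + e = (1 + c)/m = (1 + 0.342) / 2.27 ≈ 0.591189.
With c = 0.342 and e = 0.118, the required reserve ratio on checkable deposits is 0.591189 − 0.342 − 0.118 = 0.131189.

13.1%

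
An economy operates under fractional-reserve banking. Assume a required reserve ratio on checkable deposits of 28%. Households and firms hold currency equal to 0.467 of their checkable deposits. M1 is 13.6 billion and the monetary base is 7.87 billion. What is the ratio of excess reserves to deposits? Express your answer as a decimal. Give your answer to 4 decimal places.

0.1019

Using m = M/MB = 13.6/7.87 ≈ 1.728081. Since m = (1 + c)/(c + rr + e), the denominator satisfies c + rr + e = (1 + c)/m = (1 + 0.467) / 1.728081 ≈ 0.848919.
With c = 0.467 and rr = 0.28, the ratio of excess reserves to deposits is 0.848919 − 0.467 − 0.28 = 0.101919.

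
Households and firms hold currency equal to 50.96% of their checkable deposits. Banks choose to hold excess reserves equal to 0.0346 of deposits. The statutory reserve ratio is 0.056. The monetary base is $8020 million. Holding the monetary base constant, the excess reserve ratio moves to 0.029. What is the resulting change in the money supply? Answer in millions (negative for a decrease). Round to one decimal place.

Initially m₁ = (1 + 0.5096) / (0.056 + 0.0346 + 0.5096) ≈ 2.515162, so M₁ = 2.515162 × 8020 ≈ 20171.5992 million.
After the change m₂ = (1 + 0.5096) / (0.056 + 0.029 + 0.5096) ≈ 2.538850, so M₂ = 2.538850 × 8020 = 20361.577 million.
ΔM = M₂ − M₁ = 20361.577 − 20171.5992 = 189.9778 million.

$190.0 million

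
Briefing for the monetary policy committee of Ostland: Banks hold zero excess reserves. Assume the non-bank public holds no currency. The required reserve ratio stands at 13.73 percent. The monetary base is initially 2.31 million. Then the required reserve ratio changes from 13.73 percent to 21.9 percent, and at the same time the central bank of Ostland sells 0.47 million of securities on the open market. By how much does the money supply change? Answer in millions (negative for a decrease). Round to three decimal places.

Before: m₁ = 1 / (0.1373) ≈ 7.28332, MB₁ = 2.31, so M₁ = 7.28332 × 2.31 ≈ 16.8245 million.
After: m₂ = 1 / (0.219) ≈ 4.56621, MB₂ = 2.31 − 0.47 = 1.84, so M₂ = 4.56621 × 1.84 ≈ 8.4018 million.
ΔM = M₂ − M₁ = 8.4018 − 16.8245 = -8.4227 million.

-8.423 million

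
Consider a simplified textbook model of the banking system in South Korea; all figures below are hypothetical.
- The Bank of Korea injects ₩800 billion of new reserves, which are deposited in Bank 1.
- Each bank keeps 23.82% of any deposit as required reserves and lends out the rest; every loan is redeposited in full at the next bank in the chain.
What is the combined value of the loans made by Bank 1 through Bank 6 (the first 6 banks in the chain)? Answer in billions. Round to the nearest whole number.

₩2058 billion

Bank i lends (1 − rr)^i of the original deposit: Bank 1 lends 800·0.7618 = 609.4400, Bank 2 lends 800·0.7618² ≈ 464.2714, and so on.
Summing a geometric series: total = 800·[0.7618·(1 − 0.7618^6) / (1 − 0.7618)] ≈ 2058.4474 billion.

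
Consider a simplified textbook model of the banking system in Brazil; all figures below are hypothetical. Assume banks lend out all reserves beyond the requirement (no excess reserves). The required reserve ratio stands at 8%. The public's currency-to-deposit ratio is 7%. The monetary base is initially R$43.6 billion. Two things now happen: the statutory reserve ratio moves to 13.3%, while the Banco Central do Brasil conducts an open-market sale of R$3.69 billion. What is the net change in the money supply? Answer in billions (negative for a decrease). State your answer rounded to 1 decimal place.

-100.7 billion

Before: m₁ = (1 + 0.07) / (0.08 + 0.07) ≈ 7.1333, MB₁ = 43.6, so M₁ = 7.1333 × 43.6 ≈ 311.0119 billion.
After: m₂ = (1 + 0.07) / (0.133 + 0.07) ≈ 5.2709, MB₂ = 43.6 − 3.69 = 39.91, so M₂ = 5.2709 × 39.91 ≈ 210.3616 billion.
ΔM = M₂ − M₁ = 210.3616 − 311.0119 = -100.6503 billion.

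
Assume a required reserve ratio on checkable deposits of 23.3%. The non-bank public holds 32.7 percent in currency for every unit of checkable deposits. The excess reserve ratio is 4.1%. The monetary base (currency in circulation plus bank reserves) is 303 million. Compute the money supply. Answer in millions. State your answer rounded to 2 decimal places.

669.02 million

The money multiplier is m = (1 + c) / (rr + e + c) = (1 + 0.327) / (0.233 + 0.041 + 0.327) ≈ 2.207987.
So M = m × MB = 2.207987 × 303 ≈ 669.0201 million.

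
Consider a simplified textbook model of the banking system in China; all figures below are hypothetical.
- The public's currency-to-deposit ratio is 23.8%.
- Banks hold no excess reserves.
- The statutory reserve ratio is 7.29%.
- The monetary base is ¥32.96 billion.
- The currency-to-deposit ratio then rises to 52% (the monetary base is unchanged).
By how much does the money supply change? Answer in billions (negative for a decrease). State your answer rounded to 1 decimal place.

Initially m₁ = (1 + 0.238) / (0.0729 + 0.238) ≈ 3.9820, so M₁ = 3.9820 × 32.96 ≈ 131.2467 billion.
After the change m₂ = (1 + 0.52) / (0.0729 + 0.52) ≈ 2.5637, so M₂ = 2.5637 × 32.96 ≈ 84.4996 billion.
ΔM = M₂ − M₁ = 84.4996 − 131.2467 = -46.7471 billion.

-46.7 billion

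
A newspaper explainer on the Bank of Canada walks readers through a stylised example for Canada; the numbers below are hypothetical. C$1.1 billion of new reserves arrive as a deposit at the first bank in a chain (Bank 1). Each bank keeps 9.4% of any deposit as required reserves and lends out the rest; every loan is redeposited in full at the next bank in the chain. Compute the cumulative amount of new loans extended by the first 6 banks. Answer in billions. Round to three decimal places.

Bank i lends (1 − rr)^i of the original deposit: Bank 1 lends 1.1·0.9060 = 0.9966, Bank 2 lends 1.1·0.9060² ≈ 0.9029, and so on.
Summing a geometric series: total = 1.1·[0.9060·(1 − 0.9060^6) / (1 − 0.9060)] ≈ 4.7386 billion.

C$4.739 billion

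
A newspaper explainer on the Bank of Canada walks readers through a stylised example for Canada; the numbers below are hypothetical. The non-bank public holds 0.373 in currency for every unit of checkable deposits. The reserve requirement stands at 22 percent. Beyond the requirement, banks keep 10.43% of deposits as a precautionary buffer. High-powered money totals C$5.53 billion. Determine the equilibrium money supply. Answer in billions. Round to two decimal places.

C$10.89 billion

The money multiplier is m = (1 + c) / (rr + e + c) = (1 + 0.373) / (0.22 + 0.1043 + 0.373) ≈ 1.9690.
So M = m × MB = 1.9690 × 5.53 ≈ 10.8886 billion.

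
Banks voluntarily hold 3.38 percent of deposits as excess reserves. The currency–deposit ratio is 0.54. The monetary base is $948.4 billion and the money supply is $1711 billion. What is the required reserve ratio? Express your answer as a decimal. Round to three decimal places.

0.280

Using m = M/MB = 1711/948.4 ≈ 1.804091. Since m = (1 + c)/(c + rr + e), the denominator satisfies c + rr + e = (1 + c)/m = (1 + 0.54) / 1.804091 ≈ 0.853615.
With c = 0.54 and e = 0.0338, the required reserve ratio is 0.853615 − 0.54 − 0.0338 = 0.279815.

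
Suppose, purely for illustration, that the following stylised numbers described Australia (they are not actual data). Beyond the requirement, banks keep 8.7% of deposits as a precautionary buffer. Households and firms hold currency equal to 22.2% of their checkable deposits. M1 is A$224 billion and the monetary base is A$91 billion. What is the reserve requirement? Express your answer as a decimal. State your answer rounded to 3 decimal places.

0.187

Using m = M/MB = 224/91 ≈ 2.461538. Since m = (1 + c)/(c + rr + e), the denominator satisfies c + rr + e = (1 + c)/m = (1 + 0.222) / 2.461538 ≈ 0.496438.
With c = 0.222 and e = 0.087, the reserve requirement is 0.496438 − 0.222 − 0.087 = 0.187438.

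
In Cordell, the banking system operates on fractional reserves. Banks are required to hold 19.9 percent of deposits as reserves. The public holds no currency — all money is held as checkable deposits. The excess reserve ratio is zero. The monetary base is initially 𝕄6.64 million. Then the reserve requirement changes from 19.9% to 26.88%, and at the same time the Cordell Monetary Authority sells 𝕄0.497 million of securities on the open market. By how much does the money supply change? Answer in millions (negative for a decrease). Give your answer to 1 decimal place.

-10.5 million

Before: m₁ = 1 / (0.199) ≈ 5.0251, MB₁ = 6.64, so M₁ = 5.0251 × 6.64 ≈ 33.3667 million.
After: m₂ = 1 / (0.2688) ≈ 3.7202, MB₂ = 6.64 − 0.497 = 6.143, so M₂ = 3.7202 × 6.143 ≈ 22.8532 million.
ΔM = M₂ − M₁ = 22.8532 − 33.3667 = -10.5135 million.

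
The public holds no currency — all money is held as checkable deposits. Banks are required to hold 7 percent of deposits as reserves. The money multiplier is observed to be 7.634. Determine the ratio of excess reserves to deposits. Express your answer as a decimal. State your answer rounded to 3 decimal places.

Using m = 7.634. Since m = (1 + c)/(c + rr + e), the denominator satisfies c + rr + e = (1 + c)/m = (1 + 0) / 7.634 ≈ 0.130993.
With c = 0 and rr = 0.07, the ratio of excess reserves to deposits is 0.130993 − 0 − 0.07 = 0.060993.

0.061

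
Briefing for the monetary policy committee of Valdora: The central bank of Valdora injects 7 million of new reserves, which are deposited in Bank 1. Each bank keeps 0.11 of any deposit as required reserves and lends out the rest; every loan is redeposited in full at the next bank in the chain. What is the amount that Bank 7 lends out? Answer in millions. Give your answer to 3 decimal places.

Each bank lends a fraction (1 − rr) = 0.8900 of the deposit it receives, so Bank 7 receives 7·0.8900^6 and lends 7·0.8900^7 ≈ 3.0962 million.

3.096 million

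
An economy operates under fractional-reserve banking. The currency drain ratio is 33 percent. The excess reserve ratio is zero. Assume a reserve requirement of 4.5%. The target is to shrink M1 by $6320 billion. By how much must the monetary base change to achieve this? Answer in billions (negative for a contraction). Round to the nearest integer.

The money multiplier is m = (1 + c) / (rr + c) = (1 + 0.33) / (0.045 + 0.33) ≈ 3.54667.
ΔMB = ΔM / m = (−6320) / 3.54667 ≈ -1781.9532 billion.

-1782 billion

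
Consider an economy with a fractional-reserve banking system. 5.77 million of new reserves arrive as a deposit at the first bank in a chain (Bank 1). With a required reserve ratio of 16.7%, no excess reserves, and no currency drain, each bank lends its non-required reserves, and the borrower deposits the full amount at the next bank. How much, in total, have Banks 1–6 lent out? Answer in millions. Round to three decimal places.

19.165 million

Bank i lends (1 − rr)^i of the original deposit: Bank 1 lends 5.77·0.8330 ≈ 4.8064, Bank 2 lends 5.77·0.8330² ≈ 4.0037, and so on.
Summing a geometric series: total = 5.77·[0.8330·(1 − 0.8330^6) / (1 − 0.8330)] ≈ 19.1653 million.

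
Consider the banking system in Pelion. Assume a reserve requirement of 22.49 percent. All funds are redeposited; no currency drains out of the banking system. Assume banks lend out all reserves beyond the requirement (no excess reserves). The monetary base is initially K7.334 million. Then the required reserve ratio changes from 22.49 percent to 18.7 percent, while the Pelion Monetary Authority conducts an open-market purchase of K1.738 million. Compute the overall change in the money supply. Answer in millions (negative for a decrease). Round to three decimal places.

K15.903 million

Before: m₁ = 1 / (0.2249) ≈ 4.44642, MB₁ = 7.334, so M₁ = 4.44642 × 7.334 ≈ 32.61 million.
After: m₂ = 1 / (0.187) ≈ 5.34759, MB₂ = 7.334 + 1.738 = 9.072, so M₂ = 5.34759 × 9.072 ≈ 48.5133 million.
ΔM = M₂ − M₁ = 48.5133 − 32.61 = 15.9033 million.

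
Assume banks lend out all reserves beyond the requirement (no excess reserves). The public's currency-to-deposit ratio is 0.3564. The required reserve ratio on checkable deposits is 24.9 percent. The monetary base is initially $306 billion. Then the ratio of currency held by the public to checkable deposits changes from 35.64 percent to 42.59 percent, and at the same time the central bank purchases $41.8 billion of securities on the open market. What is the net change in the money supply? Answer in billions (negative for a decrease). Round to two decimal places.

$49.22 billion

Before: m₁ = (1 + 0.3564) / (0.249 + 0.3564) ≈ 2.240502, MB₁ = 306, so M₁ = 2.240502 × 306 ≈ 685.5936 billion.
After: m₂ = (1 + 0.4259) / (0.249 + 0.4259) ≈ 2.112757, MB₂ = 306 + 41.8 = 347.8, so M₂ = 2.112757 × 347.8 ≈ 734.8169 billion.
ΔM = M₂ − M₁ = 734.8169 − 685.5936 = 49.2233 billion.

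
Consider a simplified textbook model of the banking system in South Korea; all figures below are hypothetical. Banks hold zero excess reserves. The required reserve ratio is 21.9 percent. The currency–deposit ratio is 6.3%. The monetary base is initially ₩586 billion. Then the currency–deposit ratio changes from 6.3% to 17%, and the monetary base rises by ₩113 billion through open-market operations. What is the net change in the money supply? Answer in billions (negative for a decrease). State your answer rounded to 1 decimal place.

-106.5 billion

Before: m₁ = (1 + 0.063) / (0.219 + 0.063) ≈ 3.76950, MB₁ = 586, so M₁ = 3.76950 × 586 = 2208.927 billion.
After: m₂ = (1 + 0.17) / (0.219 + 0.17) ≈ 3.00771, MB₂ = 586 + 113 = 699, so M₂ = 3.00771 × 699 ≈ 2102.3893 billion.
ΔM = M₂ − M₁ = 2102.3893 − 2208.927 = -106.5377 billion.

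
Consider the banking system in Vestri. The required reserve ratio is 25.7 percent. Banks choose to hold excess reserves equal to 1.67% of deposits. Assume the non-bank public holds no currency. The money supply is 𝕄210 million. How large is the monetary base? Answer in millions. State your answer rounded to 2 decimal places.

The money multiplier is m = 1 / (rr + e) = 1 / (0.257 + 0.0167) ≈ 3.653635.
MB = M / m = 210 / 3.653635 ≈ 57.477 million.

𝕄57.48 million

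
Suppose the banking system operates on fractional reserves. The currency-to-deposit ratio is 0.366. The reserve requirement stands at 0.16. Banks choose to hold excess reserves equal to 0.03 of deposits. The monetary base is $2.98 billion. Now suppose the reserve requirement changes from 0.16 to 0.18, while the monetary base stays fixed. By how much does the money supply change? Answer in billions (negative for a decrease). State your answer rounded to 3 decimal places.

Initially m₁ = (1 + 0.366) / (0.16 + 0.03 + 0.366) ≈ 2.45683, so M₁ = 2.45683 × 2.98 ≈ 7.3214 billion.
After the change m₂ = (1 + 0.366) / (0.18 + 0.03 + 0.366) ≈ 2.37153, so M₂ = 2.37153 × 2.98 ≈ 7.0672 billion.
ΔM = M₂ − M₁ = 7.0672 − 7.3214 = -0.2542 billion.

-0.254 billion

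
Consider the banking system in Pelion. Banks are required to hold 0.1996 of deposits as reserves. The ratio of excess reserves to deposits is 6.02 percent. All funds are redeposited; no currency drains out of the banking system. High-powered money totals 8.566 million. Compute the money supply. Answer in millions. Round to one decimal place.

33.0 million

The money multiplier is m = 1 / (rr + e) = 1 / (0.1996 + 0.0602) ≈ 3.8491.
So M = m × MB = 3.8491 × 8.566 ≈ 32.9714 million.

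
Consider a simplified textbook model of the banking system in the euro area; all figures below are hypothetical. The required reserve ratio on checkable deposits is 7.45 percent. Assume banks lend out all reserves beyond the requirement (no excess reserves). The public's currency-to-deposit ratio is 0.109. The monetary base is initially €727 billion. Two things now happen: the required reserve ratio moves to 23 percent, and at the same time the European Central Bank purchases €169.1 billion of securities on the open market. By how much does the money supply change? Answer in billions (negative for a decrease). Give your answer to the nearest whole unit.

Before: m₁ = (1 + 0.109) / (0.0745 + 0.109) ≈ 6.0436, MB₁ = 727, so M₁ = 6.0436 × 727 = 4393.6972 billion.
After: m₂ = (1 + 0.109) / (0.23 + 0.109) ≈ 3.2714, MB₂ = 727 + 169.1 = 896.1, so M₂ = 3.2714 × 896.1 ≈ 2931.5015 billion.
ΔM = M₂ − M₁ = 2931.5015 − 4393.6972 = -1462.1957 billion.

-1462 billion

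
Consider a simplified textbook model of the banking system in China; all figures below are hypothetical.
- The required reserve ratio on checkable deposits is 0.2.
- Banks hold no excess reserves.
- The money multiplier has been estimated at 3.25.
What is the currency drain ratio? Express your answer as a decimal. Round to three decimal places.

Using m = 3.25. From m = (1 + c)/(c + rr + e), rearranging gives 1 + c = m·(c + rr + e), so c·(1 − m) = m·(rr + e) − 1.
Hence c = [m·(rr + e) − 1]/(1 − m) = [3.25 × (0.2 + 0) − 1] / (1 − 3.25) ≈ 0.155556.

0.156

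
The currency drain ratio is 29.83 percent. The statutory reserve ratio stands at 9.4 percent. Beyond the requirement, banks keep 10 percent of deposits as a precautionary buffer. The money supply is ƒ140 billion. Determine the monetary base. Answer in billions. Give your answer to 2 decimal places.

The money multiplier is m = (1 + c) / (rr + e + c) = (1 + 0.2983) / (0.094 + 0.1 + 0.2983) ≈ 2.637213.
MB = M / m = 140 / 2.637213 ≈ 53.0863 billion.

ƒ53.09 billion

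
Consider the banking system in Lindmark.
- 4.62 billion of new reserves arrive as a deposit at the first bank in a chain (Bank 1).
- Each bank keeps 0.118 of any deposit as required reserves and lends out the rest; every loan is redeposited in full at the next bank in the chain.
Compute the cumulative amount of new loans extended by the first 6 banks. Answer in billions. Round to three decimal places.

18.276 billion

Bank i lends (1 − rr)^i of the original deposit: Bank 1 lends 4.62·0.8820 ≈ 4.0748, Bank 2 lends 4.62·0.8820² ≈ 3.5940, and so on.
Summing a geometric series: total = 4.62·[0.8820·(1 − 0.8820^6) / (1 − 0.8820)] ≈ 18.2756 billion.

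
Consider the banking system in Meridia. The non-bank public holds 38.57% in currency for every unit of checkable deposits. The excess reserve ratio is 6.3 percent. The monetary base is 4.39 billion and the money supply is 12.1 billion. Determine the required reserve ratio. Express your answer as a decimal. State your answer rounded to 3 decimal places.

Using m = M/MB = 12.1/4.39 ≈ 2.756264. Since m = (1 + c)/(c + rr + e), the denominator satisfies c + rr + e = (1 + c)/m = (1 + 0.3857) / 2.756264 ≈ 0.502746.
With c = 0.3857 and e = 0.063, the required reserve ratio is 0.502746 − 0.3857 − 0.063 = 0.054046.

0.054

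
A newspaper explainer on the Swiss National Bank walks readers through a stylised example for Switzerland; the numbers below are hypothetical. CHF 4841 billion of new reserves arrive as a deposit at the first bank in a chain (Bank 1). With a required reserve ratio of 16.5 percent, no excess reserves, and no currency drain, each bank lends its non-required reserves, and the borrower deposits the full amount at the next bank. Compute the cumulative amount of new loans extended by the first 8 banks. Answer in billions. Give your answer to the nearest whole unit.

Bank i lends (1 − rr)^i of the original deposit: Bank 1 lends 4841·0.8350 = 4042.2350, Bank 2 lends 4841·0.8350² ≈ 3375.2662, and so on.
Summing a geometric series: total = 4841·[0.8350·(1 − 0.8350^8) / (1 − 0.8350)] ≈ 18709.0491 billion.

CHF 18709 billion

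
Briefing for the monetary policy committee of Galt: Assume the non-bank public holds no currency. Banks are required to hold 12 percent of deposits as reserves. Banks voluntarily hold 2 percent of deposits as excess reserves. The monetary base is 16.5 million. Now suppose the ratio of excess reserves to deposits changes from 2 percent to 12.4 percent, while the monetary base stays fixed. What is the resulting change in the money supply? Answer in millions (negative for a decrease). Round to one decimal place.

-50.2 million

Initially m₁ = 1 / (0.12 + 0.02) ≈ 7.1429, so M₁ = 7.1429 × 16.5 ≈ 117.8578 million.
After the change m₂ = 1 / (0.12 + 0.124) ≈ 4.0984, so M₂ = 4.0984 × 16.5 = 67.6236 million.
ΔM = M₂ − M₁ = 67.6236 − 117.8578 = -50.2342 million.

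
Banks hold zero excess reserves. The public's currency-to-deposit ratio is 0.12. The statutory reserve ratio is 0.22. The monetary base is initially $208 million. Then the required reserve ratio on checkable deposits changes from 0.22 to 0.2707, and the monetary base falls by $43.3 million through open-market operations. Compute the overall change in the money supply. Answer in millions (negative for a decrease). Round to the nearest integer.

Before: m₁ = (1 + 0.12) / (0.22 + 0.12) ≈ 3.2941, MB₁ = 208, so M₁ = 3.2941 × 208 = 685.1728 million.
After: m₂ = (1 + 0.12) / (0.2707 + 0.12) ≈ 2.8666, MB₂ = 208 − 43.3 = 164.7, so M₂ = 2.8666 × 164.7 ≈ 472.129 million.
ΔM = M₂ − M₁ = 472.129 − 685.1728 = -213.0438 million.

-213 million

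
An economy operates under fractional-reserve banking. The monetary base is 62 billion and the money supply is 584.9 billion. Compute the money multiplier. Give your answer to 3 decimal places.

9.434

The money multiplier is m = M / MB = 584.9 / 62 ≈ 9.43387.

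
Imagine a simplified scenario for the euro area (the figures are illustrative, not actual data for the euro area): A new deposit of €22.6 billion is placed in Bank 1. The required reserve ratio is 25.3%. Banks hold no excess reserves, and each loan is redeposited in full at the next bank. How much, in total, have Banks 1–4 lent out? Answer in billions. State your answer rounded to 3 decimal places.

€45.951 billion

Bank i lends (1 − rr)^i of the original deposit: Bank 1 lends 22.6·0.7470 = 16.8822, Bank 2 lends 22.6·0.7470² ≈ 12.6110, and so on.
Summing a geometric series: total = 22.6·[0.7470·(1 − 0.7470^4) / (1 − 0.7470)] ≈ 45.9507 billion.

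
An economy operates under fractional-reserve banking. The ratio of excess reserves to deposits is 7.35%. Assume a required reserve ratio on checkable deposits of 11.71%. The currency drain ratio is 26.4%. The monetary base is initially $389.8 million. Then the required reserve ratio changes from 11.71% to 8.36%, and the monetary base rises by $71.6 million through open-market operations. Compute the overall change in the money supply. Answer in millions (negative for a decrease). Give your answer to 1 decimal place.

Before: m₁ = (1 + 0.264) / (0.1171 + 0.0735 + 0.264) ≈ 2.78047, MB₁ = 389.8, so M₁ = 2.78047 × 389.8 ≈ 1083.8272 million.
After: m₂ = (1 + 0.264) / (0.0836 + 0.0735 + 0.264) ≈ 3.00166, MB₂ = 389.8 + 71.6 = 461.4, so M₂ = 3.00166 × 461.4 ≈ 1384.9659 million.
ΔM = M₂ − M₁ = 1384.9659 − 1083.8272 = 301.1387 million.

$301.1 million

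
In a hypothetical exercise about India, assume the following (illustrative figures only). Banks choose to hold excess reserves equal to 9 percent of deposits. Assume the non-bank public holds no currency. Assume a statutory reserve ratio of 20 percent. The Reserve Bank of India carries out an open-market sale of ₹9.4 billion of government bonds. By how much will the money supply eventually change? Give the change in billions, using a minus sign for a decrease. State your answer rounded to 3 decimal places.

-32.414 billion

The money multiplier is m = 1 / (rr + e) = 1 / (0.2 + 0.09) ≈ 3.44828.
The sale removes 9.4 billion of base, so ΔM = m × ΔMB = 3.44828 × (−9.4) ≈ -32.4138 billion.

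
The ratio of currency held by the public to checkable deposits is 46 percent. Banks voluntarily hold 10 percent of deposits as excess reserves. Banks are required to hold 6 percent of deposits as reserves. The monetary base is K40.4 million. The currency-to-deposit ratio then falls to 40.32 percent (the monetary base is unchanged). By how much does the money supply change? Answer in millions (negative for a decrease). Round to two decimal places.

Initially m₁ = (1 + 0.46) / (0.06 + 0.1 + 0.46) ≈ 2.35484, so M₁ = 2.35484 × 40.4 ≈ 95.1355 million.
After the change m₂ = (1 + 0.4032) / (0.06 + 0.1 + 0.4032) ≈ 2.49148, so M₂ = 2.49148 × 40.4 ≈ 100.6558 million.
ΔM = M₂ − M₁ = 100.6558 − 95.1355 = 5.5203 million.

K5.52 million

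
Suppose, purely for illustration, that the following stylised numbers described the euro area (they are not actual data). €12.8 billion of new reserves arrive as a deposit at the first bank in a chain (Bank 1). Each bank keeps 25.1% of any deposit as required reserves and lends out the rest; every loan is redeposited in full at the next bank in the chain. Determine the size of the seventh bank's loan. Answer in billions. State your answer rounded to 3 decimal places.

Each bank lends a fraction (1 − rr) = 0.7490 of the deposit it receives, so Bank 7 receives 12.8·0.7490^6 and lends 12.8·0.7490^7 ≈ 1.6927 billion.

€1.693 billion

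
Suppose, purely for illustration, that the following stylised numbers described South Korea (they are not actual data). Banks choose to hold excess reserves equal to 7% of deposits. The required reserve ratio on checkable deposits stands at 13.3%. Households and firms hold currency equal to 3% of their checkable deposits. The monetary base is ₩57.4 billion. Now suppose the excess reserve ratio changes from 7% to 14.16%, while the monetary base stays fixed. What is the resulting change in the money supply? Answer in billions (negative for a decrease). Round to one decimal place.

-59.6 billion

Initially m₁ = (1 + 0.03) / (0.133 + 0.07 + 0.03) ≈ 4.4206, so M₁ = 4.4206 × 57.4 ≈ 253.7424 billion.
After the change m₂ = (1 + 0.03) / (0.133 + 0.1416 + 0.03) ≈ 3.3815, so M₂ = 3.3815 × 57.4 = 194.0981 billion.
ΔM = M₂ − M₁ = 194.0981 − 253.7424 = -59.6443 billion.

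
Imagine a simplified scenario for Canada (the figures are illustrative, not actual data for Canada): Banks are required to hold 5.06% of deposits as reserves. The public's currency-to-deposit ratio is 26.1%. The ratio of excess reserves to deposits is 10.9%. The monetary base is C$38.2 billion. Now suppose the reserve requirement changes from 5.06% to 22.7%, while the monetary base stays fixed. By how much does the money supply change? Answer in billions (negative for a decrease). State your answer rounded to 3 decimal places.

Initially m₁ = (1 + 0.261) / (0.0506 + 0.109 + 0.261) ≈ 2.998098, so M₁ = 2.998098 × 38.2 ≈ 114.5273 billion.
After the change m₂ = (1 + 0.261) / (0.227 + 0.109 + 0.261) ≈ 2.112228, so M₂ = 2.112228 × 38.2 ≈ 80.6871 billion.
ΔM = M₂ − M₁ = 80.6871 − 114.5273 = -33.8402 billion.

-33.840 billion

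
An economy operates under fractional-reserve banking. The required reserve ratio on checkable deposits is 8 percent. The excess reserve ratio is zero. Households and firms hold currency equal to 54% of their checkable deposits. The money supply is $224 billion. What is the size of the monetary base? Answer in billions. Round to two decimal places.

$90.18 billion

The money multiplier is m = (1 + c) / (rr + c) = (1 + 0.54) / (0.08 + 0.54) ≈ 2.483871.
MB = M / m = 224 / 2.483871 ≈ 90.1818 billion.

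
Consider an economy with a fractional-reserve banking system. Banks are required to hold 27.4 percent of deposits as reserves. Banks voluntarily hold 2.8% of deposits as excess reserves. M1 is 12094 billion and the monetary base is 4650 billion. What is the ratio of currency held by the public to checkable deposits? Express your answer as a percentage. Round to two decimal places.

13.40%

Using m = M/MB = 12094/4650 ≈ 2.600860. From m = (1 + c)/(c + rr + e), rearranging gives 1 + c = m·(c + rr + e), so c·(1 − m) = m·(rr + e) − 1.
Hence c = [m·(rr + e) − 1]/(1 − m) = [2.600860 × (0.274 + 0.028) − 1] / (1 − 2.600860) ≈ 0.134016.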